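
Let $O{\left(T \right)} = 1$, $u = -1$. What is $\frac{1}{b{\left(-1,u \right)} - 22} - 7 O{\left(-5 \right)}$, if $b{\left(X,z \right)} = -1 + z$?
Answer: $- \frac{169}{24} \approx -7.0417$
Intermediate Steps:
$\frac{1}{b{\left(-1,u \right)} - 22} - 7 O{\left(-5 \right)} = \frac{1}{\left(-1 - 1\right) - 22} - 7 = \frac{1}{-2 - 22} - 7 = \frac{1}{-24} - 7 = - \frac{1}{24} - 7 = - \frac{169}{24}$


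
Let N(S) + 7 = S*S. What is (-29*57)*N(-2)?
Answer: 4959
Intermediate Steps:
N(S) = -7 + S² (N(S) = -7 + S*S = -7 + S²)
(-29*57)*N(-2) = (-29*57)*(-7 + (-2)²) = -1653*(-7 + 4) = -1653*(-3) = 4959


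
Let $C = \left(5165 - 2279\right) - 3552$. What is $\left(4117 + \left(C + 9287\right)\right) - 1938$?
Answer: $10800$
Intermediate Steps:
$C = -666$ ($C = 2886 - 3552 = -666$)
$\left(4117 + \left(C + 9287\right)\right) - 1938 = \left(4117 + \left(-666 + 9287\right)\right) - 1938 = \left(4117 + 8621\right) - 1938 = 12738 - 1938 = 10800$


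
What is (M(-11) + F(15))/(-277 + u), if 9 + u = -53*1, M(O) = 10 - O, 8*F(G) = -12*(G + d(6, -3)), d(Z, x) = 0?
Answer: 1/226 ≈ 0.0044248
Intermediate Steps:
F(G) = -3*G/2 (F(G) = (-12*(G + 0))/8 = (-12*G)/8 = -3*G/2)
u = -62 (u = -9 - 53*1 = -9 - 53 = -62)
(M(-11) + F(15))/(-277 + u) = ((10 - 1*(-11)) - 3/2*15)/(-277 - 62) = ((10 + 11) - 45/2)/(-339) = (21 - 45/2)*(-1/339) = -3/2*(-1/339) = 1/226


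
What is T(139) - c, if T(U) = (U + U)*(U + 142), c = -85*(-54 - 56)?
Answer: 68768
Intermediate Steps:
c = 9350 (c = -85*(-110) = 9350)
T(U) = 2*U*(142 + U) (T(U) = (2*U)*(142 + U) = 2*U*(142 + U))
T(139) - c = 2*139*(142 + 139) - 1*9350 = 2*139*281 - 9350 = 78118 - 9350 = 68768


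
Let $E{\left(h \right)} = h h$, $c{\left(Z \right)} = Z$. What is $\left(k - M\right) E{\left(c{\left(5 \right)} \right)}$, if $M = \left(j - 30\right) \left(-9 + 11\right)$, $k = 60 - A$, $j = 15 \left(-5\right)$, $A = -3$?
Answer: $6825$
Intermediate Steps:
$j = -75$
$k = 63$ ($k = 60 - -3 = 60 + 3 = 63$)
$M = -210$ ($M = \left(-75 - 30\right) \left(-9 + 11\right) = \left(-105\right) 2 = -210$)
$E{\left(h \right)} = h^{2}$
$\left(k - M\right) E{\left(c{\left(5 \right)} \right)} = \left(63 - -210\right) 5^{2} = \left(63 + 210\right) 25 = 273 \cdot 25 = 6825$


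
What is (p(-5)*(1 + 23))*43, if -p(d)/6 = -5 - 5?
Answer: 61920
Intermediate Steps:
p(d) = 60 (p(d) = -6*(-5 - 5) = -6*(-10) = 60)
(p(-5)*(1 + 23))*43 = (60*(1 + 23))*43 = (60*24)*43 = 1440*43 = 61920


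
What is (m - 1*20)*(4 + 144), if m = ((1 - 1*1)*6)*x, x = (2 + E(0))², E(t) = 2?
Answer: -2960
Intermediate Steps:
x = 16 (x = (2 + 2)² = 4² = 16)
m = 0 (m = ((1 - 1*1)*6)*16 = ((1 - 1)*6)*16 = (0*6)*16 = 0*16 = 0)
(m - 1*20)*(4 + 144) = (0 - 1*20)*(4 + 144) = (0 - 20)*148 = -20*148 = -2960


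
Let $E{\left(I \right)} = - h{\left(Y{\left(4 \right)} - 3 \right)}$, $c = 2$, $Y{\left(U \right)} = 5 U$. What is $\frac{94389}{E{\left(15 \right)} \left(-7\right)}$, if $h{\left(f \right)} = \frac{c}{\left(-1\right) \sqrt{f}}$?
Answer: $- \frac{94389 \sqrt{17}}{14} \approx -27798.0$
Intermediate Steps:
$h{\left(f \right)} = - \frac{2}{\sqrt{f}}$ ($h{\left(f \right)} = \frac{2}{\left(-1\right) \sqrt{f}} = 2 \left(- \frac{1}{\sqrt{f}}\right) = - \frac{2}{\sqrt{f}}$)
$E{\left(I \right)} = \frac{2 \sqrt{17}}{17}$ ($E{\left(I \right)} = - \frac{-2}{\sqrt{5 \cdot 4 - 3}} = - \frac{-2}{\sqrt{20 - 3}} = - \frac{-2}{\sqrt{17}} = - \left(-2\right) \frac{\sqrt{17}}{17} = - \frac{\left(-2\right) \sqrt{17}}{17} = \frac{2 \sqrt{17}}{17}$)
$\frac{94389}{E{\left(15 \right)} \left(-7\right)} = \frac{94389}{\frac{2 \sqrt{17}}{17} \left(-7\right)} = \frac{94389}{\left(- \frac{14}{17}\right) \sqrt{17}} = 94389 \left(- \frac{\sqrt{17}}{14}\right) = - \frac{94389 \sqrt{17}}{14}$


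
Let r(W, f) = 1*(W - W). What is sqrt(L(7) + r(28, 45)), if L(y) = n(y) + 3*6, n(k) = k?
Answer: 5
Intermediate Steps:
r(W, f) = 0 (r(W, f) = 1*0 = 0)
L(y) = 18 + y (L(y) = y + 3*6 = y + 18 = 18 + y)
sqrt(L(7) + r(28, 45)) = sqrt((18 + 7) + 0) = sqrt(25 + 0) = sqrt(25) = 5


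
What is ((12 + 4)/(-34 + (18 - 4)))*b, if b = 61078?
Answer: -244312/5 ≈ -48862.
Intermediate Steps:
((12 + 4)/(-34 + (18 - 4)))*b = ((12 + 4)/(-34 + (18 - 4)))*61078 = (16/(-34 + 14))*61078 = (16/(-20))*61078 = (16*(-1/20))*61078 = -⅘*61078 = -244312/5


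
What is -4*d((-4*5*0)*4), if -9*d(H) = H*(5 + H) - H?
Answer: 0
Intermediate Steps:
d(H) = H/9 - H*(5 + H)/9 (d(H) = -(H*(5 + H) - H)/9 = -(-H + H*(5 + H))/9 = H/9 - H*(5 + H)/9)
-4*d((-4*5*0)*4) = -(-4)*(-4*5*0)*4*(4 + (-4*5*0)*4)/9 = -(-4)*-20*0*4*(4 - 20*0*4)/9 = -(-4)*0*4*(4 + 0*4)/9 = -(-4)*0*(4 + 0)/9 = -(-4)*0*4/9 = -4*0 = 0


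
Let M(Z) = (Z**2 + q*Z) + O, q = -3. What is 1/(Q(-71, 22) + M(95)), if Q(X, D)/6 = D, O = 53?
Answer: 1/8925 ≈ 0.00011204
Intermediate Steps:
Q(X, D) = 6*D
M(Z) = 53 + Z**2 - 3*Z (M(Z) = (Z**2 - 3*Z) + 53 = 53 + Z**2 - 3*Z)
1/(Q(-71, 22) + M(95)) = 1/(6*22 + (53 + 95**2 - 3*95)) = 1/(132 + (53 + 9025 - 285)) = 1/(132 + 8793) = 1/8925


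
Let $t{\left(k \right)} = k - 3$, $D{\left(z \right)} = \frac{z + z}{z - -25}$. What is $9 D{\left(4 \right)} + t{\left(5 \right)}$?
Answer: $\frac{130}{29} \approx 4.4828$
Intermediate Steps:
$D{\left(z \right)} = \frac{2 z}{25 + z}$ ($D{\left(z \right)} = \frac{2 z}{z + 25} = \frac{2 z}{25 + z}$)
$t{\left(k \right)} = -3 + k$ ($t{\left(k \right)} = k - 3 = -3 + k$)
$9 D{\left(4 \right)} + t{\left(5 \right)} = 9 \cdot 2 \cdot 4 \frac{1}{25 + 4} + \left(-3 + 5\right) = 9 \cdot 2 \cdot 4 \cdot \frac{1}{29} + 2 = 9 \cdot \frac{8}{29} + 2 = \frac{72}{29} + 2 = \frac{130}{29}$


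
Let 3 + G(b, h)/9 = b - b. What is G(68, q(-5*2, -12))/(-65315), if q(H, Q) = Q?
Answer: 27/65315 ≈ 0.00041338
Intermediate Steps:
G(b, h) = -27 (G(b, h) = -27 + 9*(b - b) = -27 + 9*0 = -27 + 0 = -27)
G(68, q(-5*2, -12))/(-65315) = -27/(-65315) = -27*(-1/65315) = 27/65315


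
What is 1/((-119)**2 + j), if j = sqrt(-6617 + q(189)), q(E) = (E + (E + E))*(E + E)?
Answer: 14161/200326212 - sqrt(207709)/200326212 ≈ 6.8415e-5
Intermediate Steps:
q(E) = 6*E**2 (q(E) = (E + 2*E)*(2*E) = (3*E)*(2*E) = 6*E**2)
j = sqrt(207709) (j = sqrt(-6617 + 6*189**2) = sqrt(-6617 + 6*35721) = sqrt(-6617 + 214326) = sqrt(207709) ≈ 455.75)
1/((-119)**2 + j) = 1/((-119)**2 + sqrt(207709)) = 1/(14161 + sqrt(207709))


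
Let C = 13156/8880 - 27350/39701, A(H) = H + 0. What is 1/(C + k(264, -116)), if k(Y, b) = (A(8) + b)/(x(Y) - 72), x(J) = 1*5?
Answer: 159598020/383764979 ≈ 0.41587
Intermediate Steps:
A(H) = H
x(J) = 5
C = 1888097/2382060 (C = 13156*(1/8880) - 27350*1/39701 = 3289/2220 - 27350/39701 = 1888097/2382060 ≈ 0.79263)
k(Y, b) = -8/67 - b/67 (k(Y, b) = (8 + b)/(5 - 72) = (8 + b)/(-67) = (8 + b)*(-1/67) = -8/67 - b/67)
1/(C + k(264, -116)) = 1/(1888097/2382060 + (-8/67 - 1/67*(-116))) = 1/(1888097/2382060 + (-8/67 + 116/67)) = 1/(1888097/2382060 + 108/67) = 1/(383764979/159598020) = 159598020/383764979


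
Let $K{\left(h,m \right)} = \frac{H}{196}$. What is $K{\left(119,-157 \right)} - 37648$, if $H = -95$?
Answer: $- \frac{7379103}{196} \approx -37649.0$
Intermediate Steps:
$K{\left(h,m \right)} = - \frac{95}{196}$
$K{\left(119,-157 \right)} - 37648 = - \frac{95}{196} - 37648 = - \frac{7379103}{196}$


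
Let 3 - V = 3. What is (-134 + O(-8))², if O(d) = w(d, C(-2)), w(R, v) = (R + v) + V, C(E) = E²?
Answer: 19044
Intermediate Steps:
V = 0 (V = 3 - 1*3 = 3 - 3 = 0)
w(R, v) = R + v (w(R, v) = (R + v) + 0 = R + v)
O(d) = 4 + d (O(d) = d + (-2)² = d + 4 = 4 + d)
(-134 + O(-8))² = (-134 + (4 - 8))² = (-134 - 4)² = (-138)² = 19044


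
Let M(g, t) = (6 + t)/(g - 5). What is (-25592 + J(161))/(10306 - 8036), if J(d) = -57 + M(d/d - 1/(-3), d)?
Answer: -28264/2497 ≈ -11.319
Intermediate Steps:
M(g, t) = (6 + t)/(-5 + g)
J(d) = -645/11 - 3*d/11 (J(d) = -57 + (6 + d)/(-5 + (d/d - 1/(-3))) = -57 + (6 + d)/(-5 + (1 - 1*(-⅓))) = -57 + (6 + d)/(-5 + (1 + ⅓)) = -57 + (6 + d)/(-5 + 4/3) = -57 + (6 + d)/(-11/3) = -57 - 3*(6 + d)/11 = -57 + (-18/11 - 3*d/11) = -645/11 - 3*d/11)
(-25592 + J(161))/(10306 - 8036) = (-25592 + (-645/11 - 3/11*161))/(10306 - 8036) = (-25592 + (-645/11 - 483/11))/2270 = (-25592 - 1128/11)*(1/2270) = -282640/11*1/2270 = -28264/2497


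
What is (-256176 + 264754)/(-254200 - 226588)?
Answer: -4289/240394 ≈ -0.017842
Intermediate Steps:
(-256176 + 264754)/(-254200 - 226588) = 8578/(-480788) = 8578*(-1/480788) = -4289/240394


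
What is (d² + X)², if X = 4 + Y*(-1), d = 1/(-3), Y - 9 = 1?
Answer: 2809/81 ≈ 34.679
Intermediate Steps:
Y = 10 (Y = 9 + 1 = 10)
d = -⅓ ≈ -0.33333
X = -6 (X = 4 + 10*(-1) = 4 - 10 = -6)
(d² + X)² = ((-⅓)² - 6)² = (⅑ - 6)² = (-53/9)² = 2809/81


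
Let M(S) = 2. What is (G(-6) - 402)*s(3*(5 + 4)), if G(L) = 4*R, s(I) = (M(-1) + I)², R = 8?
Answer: -311170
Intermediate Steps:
s(I) = (2 + I)²
G(L) = 32 (G(L) = 4*8 = 32)
(G(-6) - 402)*s(3*(5 + 4)) = (32 - 402)*(2 + 3*(5 + 4))² = -370*(2 + 3*9)² = -370*(2 + 27)² = -370*29² = -370*841 = -311170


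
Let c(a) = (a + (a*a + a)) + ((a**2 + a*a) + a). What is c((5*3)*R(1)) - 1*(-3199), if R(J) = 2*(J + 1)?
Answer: 14179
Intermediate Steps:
R(J) = 2 + 2*J (R(J) = 2*(1 + J) = 2 + 2*J)
c(a) = 3*a + 3*a**2 (c(a) = (a + (a**2 + a)) + ((a**2 + a**2) + a) = (a + (a + a**2)) + (2*a**2 + a) = (a**2 + 2*a) + (a + 2*a**2) = 3*a + 3*a**2)
c((5*3)*R(1)) - 1*(-3199) = 3*((5*3)*(2 + 2*1))*(1 + (5*3)*(2 + 2*1)) - 1*(-3199) = 3*(15*(2 + 2))*(1 + 15*(2 + 2)) + 3199 = 3*(15*4)*(1 + 15*4) + 3199 = 3*60*(1 + 60) + 3199 = 3*60*61 + 3199 = 10980 + 3199 = 14179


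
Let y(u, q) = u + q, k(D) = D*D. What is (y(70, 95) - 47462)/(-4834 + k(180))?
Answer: -47297/27566 ≈ -1.7158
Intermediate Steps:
k(D) = D**2
y(u, q) = q + u
(y(70, 95) - 47462)/(-4834 + k(180)) = ((95 + 70) - 47462)/(-4834 + 180**2) = (165 - 47462)/(-4834 + 32400) = -47297/27566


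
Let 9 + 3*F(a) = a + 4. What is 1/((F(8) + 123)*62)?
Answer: 1/7688 ≈ 0.00013007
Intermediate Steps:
F(a) = -5/3 + a/3 (F(a) = -3 + (a + 4)/3 = -3 + (4 + a)/3 = -3 + (4/3 + a/3) = -5/3 + a/3)
1/((F(8) + 123)*62) = 1/(((-5/3 + (⅓)*8) + 123)*62) = 1/(((-5/3 + 8/3) + 123)*62) = 1/((1 + 123)*62) = 1/(124*62) = 1/7688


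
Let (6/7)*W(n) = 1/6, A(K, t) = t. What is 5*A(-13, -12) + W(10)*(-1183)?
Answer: -10441/36 ≈ -290.03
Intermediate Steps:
W(n) = 7/36 (W(n) = (7/6)/6 = (7/6)*(⅙) = 7/36)
5*A(-13, -12) + W(10)*(-1183) = 5*(-12) + (7/36)*(-1183) = -60 - 8281/36 = -10441/36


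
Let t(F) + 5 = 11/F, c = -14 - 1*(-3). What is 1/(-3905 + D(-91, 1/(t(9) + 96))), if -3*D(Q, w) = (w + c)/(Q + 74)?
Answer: -42330/165307771 ≈ -0.00025607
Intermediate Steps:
c = -11 (c = -14 + 3 = -11)
t(F) = -5 + 11/F
D(Q, w) = -(-11 + w)/(3*(74 + Q)) (D(Q, w) = -(w - 11)/(3*(Q + 74)) = -(-11 + w)/(3*(74 + Q)))
1/(-3905 + D(-91, 1/(t(9) + 96))) = 1/(-3905 + (11 - 1/((-5 + 11/9) + 96))/(3*(74 - 91))) = 1/(-3905 + (⅓)*(11 - 1/((-5 + 11*(⅑)) + 96))/(-17)) = 1/(-3905 + (⅓)*(-1/17)*(11 - 1/((-5 + 11/9) + 96))) = 1/(-3905 + (⅓)*(-1/17)*(11 - 1/(-34/9 + 96))) = 1/(-3905 + (⅓)*(-1/17)*(11 - 1/830/9)) = 1/(-3905 + (⅓)*(-1/17)*(11 - 1*9/830)) = 1/(-3905 + (⅓)*(-1/17)*(11 - 9/830)) = 1/(-3905 + (⅓)*(-1/17)*(9121/830)) = 1/(-3905 - 9121/42330) = 1/(-165307771/42330) = -42330/165307771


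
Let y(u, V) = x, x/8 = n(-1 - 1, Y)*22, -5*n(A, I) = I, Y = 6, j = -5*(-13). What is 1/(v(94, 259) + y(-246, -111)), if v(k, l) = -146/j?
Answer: -65/13874 ≈ -0.0046850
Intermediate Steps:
j = 65
n(A, I) = -I/5
x = -1056/5 (x = 8*(-⅕*6*22) = 8*(-6/5*22) = 8*(-132/5) = -1056/5 ≈ -211.20)
y(u, V) = -1056/5
v(k, l) = -146/65
1/(v(94, 259) + y(-246, -111)) = 1/(-146/65 - 1056/5) = 1/(-13874/65) = -65/13874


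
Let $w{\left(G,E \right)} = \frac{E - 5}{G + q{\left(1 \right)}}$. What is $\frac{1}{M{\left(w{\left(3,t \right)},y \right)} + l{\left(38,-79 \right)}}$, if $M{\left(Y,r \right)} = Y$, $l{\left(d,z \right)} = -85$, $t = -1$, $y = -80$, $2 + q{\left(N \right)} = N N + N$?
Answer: $- \frac{1}{87} \approx -0.011494$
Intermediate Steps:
$q{\left(N \right)} = -2 + N + N^{2}$ ($q{\left(N \right)} = -2 + \left(N N + N\right) = -2 + \left(N^{2} + N\right) = -2 + \left(N + N^{2}\right) = -2 + N + N^{2}$)
$w{\left(G,E \right)} = \frac{-5 + E}{G}$ ($w{\left(G,E \right)} = \frac{E - 5}{G + \left(-2 + 1 + 1^{2}\right)} = \frac{-5 + E}{G + \left(-2 + 1 + 1\right)} = \frac{-5 + E}{G + 0} = \frac{-5 + E}{G}$)
$\frac{1}{M{\left(w{\left(3,t \right)},y \right)} + l{\left(38,-79 \right)}} = \frac{1}{\frac{-5 - 1}{3} - 85} = \frac{1}{\frac{1}{3} \left(-6\right) - 85} = \frac{1}{-2 - 85} = \frac{1}{-87} = - \frac{1}{87}$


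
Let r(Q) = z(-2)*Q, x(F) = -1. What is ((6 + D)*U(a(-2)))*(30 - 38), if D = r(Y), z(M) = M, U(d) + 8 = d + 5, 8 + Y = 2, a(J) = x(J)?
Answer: 576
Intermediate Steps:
a(J) = -1
Y = -6 (Y = -8 + 2 = -6)
U(d) = -3 + d (U(d) = -8 + (d + 5) = -8 + (5 + d) = -3 + d)
r(Q) = -2*Q
D = 12 (D = -2*(-6) = 12)
((6 + D)*U(a(-2)))*(30 - 38) = ((6 + 12)*(-3 - 1))*(30 - 38) = (18*(-4))*(-8) = -72*(-8) = 576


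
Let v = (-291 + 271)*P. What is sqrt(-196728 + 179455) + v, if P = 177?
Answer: -3540 + I*sqrt(17273) ≈ -3540.0 + 131.43*I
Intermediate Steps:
v = -3540 (v = (-291 + 271)*177 = -20*177 = -3540)
sqrt(-196728 + 179455) + v = sqrt(-196728 + 179455) - 3540 = sqrt(-17273) - 3540 = I*sqrt(17273) - 3540 = -3540 + I*sqrt(17273)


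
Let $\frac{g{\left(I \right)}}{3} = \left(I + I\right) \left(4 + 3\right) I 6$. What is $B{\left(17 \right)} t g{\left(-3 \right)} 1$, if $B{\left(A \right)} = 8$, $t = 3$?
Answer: $54432$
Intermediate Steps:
$g{\left(I \right)} = 252 I^{2}$ ($g{\left(I \right)} = 3 \left(I + I\right) \left(4 + 3\right) I 6 = 3 \cdot 2 I 7 I 6 = 3 \cdot 14 I I 6 = 3 \cdot 14 I^{2} \cdot 6 = 3 \cdot 84 I^{2} = 252 I^{2}$)
$B{\left(17 \right)} t g{\left(-3 \right)} 1 = 8 \cdot 3 \cdot 252 \left(-3\right)^{2} \cdot 1 = 8 \cdot 3 \cdot 252 \cdot 9 \cdot 1 = 8 \cdot 3 \cdot 2268 \cdot 1 = 8 \cdot 6804 \cdot 1 = 8 \cdot 6804 = 54432$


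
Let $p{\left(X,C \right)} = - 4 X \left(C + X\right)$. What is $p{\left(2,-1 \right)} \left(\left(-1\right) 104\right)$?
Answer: $832$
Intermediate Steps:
$p{\left(X,C \right)} = - 4 X \left(C + X\right)$
$p{\left(2,-1 \right)} \left(\left(-1\right) 104\right) = \left(-4\right) 2 \left(-1 + 2\right) \left(\left(-1\right) 104\right) = \left(-4\right) 2 \cdot 1 \left(-104\right) = \left(-8\right) \left(-104\right) = 832$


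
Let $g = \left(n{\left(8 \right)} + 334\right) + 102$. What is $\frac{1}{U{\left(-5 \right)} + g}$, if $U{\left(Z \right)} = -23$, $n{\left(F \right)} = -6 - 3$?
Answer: $\frac{1}{404} \approx 0.0024752$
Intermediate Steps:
$n{\left(F \right)} = -9$ ($n{\left(F \right)} = -6 - 3 = -9$)
$g = 427$ ($g = \left(-9 + 334\right) + 102 = 325 + 102 = 427$)
$\frac{1}{U{\left(-5 \right)} + g} = \frac{1}{-23 + 427} = \frac{1}{404}$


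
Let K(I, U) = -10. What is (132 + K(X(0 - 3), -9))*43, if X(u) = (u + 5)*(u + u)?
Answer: 5246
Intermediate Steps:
X(u) = 2*u*(5 + u) (X(u) = (5 + u)*(2*u) = 2*u*(5 + u))
(132 + K(X(0 - 3), -9))*43 = (132 - 10)*43 = 122*43 = 5246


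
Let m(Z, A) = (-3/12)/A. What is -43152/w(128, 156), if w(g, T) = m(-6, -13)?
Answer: -2243904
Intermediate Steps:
m(Z, A) = -1/(4*A) (m(Z, A) = (-3*1/12)/A = -1/(4*A))
w(g, T) = 1/52 (w(g, T) = -¼/(-13) = -¼*(-1/13) = 1/52)
-43152/w(128, 156) = -43152/1/52 = -43152*52 = -2243904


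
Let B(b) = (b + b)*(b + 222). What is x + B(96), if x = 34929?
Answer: 95985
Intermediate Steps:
B(b) = 2*b*(222 + b) (B(b) = (2*b)*(222 + b) = 2*b*(222 + b))
x + B(96) = 34929 + 2*96*(222 + 96) = 34929 + 2*96*318 = 34929 + 61056 = 95985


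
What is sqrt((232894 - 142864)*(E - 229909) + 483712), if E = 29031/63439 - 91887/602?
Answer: I*sqrt(7552071554234978867818253)/19095139 ≈ 1.4392e+5*I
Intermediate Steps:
E = -5811742731/38190278 (E = 29031*(1/63439) - 91887*1/602 = 29031/63439 - 91887/602 = -5811742731/38190278 ≈ -152.18)
sqrt((232894 - 142864)*(E - 229909) + 483712) = sqrt((232894 - 142864)*(-5811742731/38190278 - 229909) + 483712) = sqrt(90030*(-8786100367433/38190278) + 483712) = sqrt(-395506308039996495/19095139 + 483712) = sqrt(-395497071492120527/19095139) = I*sqrt(7552071554234978867818253)/19095139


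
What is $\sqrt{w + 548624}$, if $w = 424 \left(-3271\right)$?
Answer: $2 i \sqrt{209570} \approx 915.58 i$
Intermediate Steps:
$w = -1386904$
$\sqrt{w + 548624} = \sqrt{-1386904 + 548624} = \sqrt{-838280} = 2 i \sqrt{209570}$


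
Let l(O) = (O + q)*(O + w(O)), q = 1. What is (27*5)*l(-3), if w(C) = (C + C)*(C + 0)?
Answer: -4050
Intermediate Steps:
w(C) = 2*C² (w(C) = (2*C)*C = 2*C²)
l(O) = (1 + O)*(O + 2*O²) (l(O) = (O + 1)*(O + 2*O²) = (1 + O)*(O + 2*O²))
(27*5)*l(-3) = (27*5)*(-3*(1 + 2*(-3)² + 3*(-3))) = 135*(-3*(1 + 2*9 - 9)) = 135*(-3*(1 + 18 - 9)) = 135*(-3*10) = 135*(-30) = -4050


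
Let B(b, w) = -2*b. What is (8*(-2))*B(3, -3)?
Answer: 96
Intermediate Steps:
(8*(-2))*B(3, -3) = (8*(-2))*(-2*3) = -16*(-6) = 96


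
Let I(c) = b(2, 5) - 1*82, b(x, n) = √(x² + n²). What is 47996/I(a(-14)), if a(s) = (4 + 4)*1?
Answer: -302744/515 - 3692*√29/515 ≈ -626.46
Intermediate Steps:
b(x, n) = √(n² + x²)
a(s) = 8 (a(s) = 8*1 = 8)
I(c) = -82 + √29 (I(c) = √(5² + 2²) - 1*82 = √(25 + 4) - 82 = √29 - 82 = -82 + √29)
47996/I(a(-14)) = 47996/(-82 + √29)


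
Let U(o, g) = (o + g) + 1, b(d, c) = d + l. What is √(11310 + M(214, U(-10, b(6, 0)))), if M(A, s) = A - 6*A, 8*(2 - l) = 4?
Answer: 32*√10 ≈ 101.19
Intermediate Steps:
l = 3/2 (l = 2 - ⅛*4 = 2 - ½ = 3/2 ≈ 1.5000)
b(d, c) = 3/2 + d (b(d, c) = d + 3/2 = 3/2 + d)
U(o, g) = 1 + g + o (U(o, g) = (g + o) + 1 = 1 + g + o)
M(A, s) = -5*A
√(11310 + M(214, U(-10, b(6, 0)))) = √(11310 - 5*214) = √(11310 - 1070) = √10240 = 32*√10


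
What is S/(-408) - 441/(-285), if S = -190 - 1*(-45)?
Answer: 73751/38760 ≈ 1.9028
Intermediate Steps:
S = -145 (S = -190 + 45 = -145)
S/(-408) - 441/(-285) = -145/(-408) - 441/(-285) = -145*(-1/408) - 441*(-1/285) = 145/408 + 147/95 = 73751/38760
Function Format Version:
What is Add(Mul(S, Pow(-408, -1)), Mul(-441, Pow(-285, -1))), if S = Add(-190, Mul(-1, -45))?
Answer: Rational(73751, 38760) ≈ 1.9028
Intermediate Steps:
S = -145 (S = Add(-190, 45) = -145)
Add(Mul(S, Pow(-408, -1)), Mul(-441, Pow(-285, -1))) = Add(Mul(-145, Pow(-408, -1)), Mul(-441, Pow(-285, -1))) = Add(Mul(-145, Rational(-1, 408)), Mul(-441, Rational(-1, 285))) = Add(Rational(145, 408), Rational(147, 95)) = Rational(73751, 38760)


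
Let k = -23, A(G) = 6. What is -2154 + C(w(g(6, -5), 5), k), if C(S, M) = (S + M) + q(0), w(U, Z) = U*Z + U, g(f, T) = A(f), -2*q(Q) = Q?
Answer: -2141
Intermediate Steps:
q(Q) = -Q/2
g(f, T) = 6
w(U, Z) = U + U*Z
C(S, M) = M + S (C(S, M) = (S + M) - 1/2*0 = (M + S) + 0 = M + S)
-2154 + C(w(g(6, -5), 5), k) = -2154 + (-23 + 6*(1 + 5)) = -2154 + (-23 + 6*6) = -2154 + (-23 + 36) = -2154 + 13 = -2141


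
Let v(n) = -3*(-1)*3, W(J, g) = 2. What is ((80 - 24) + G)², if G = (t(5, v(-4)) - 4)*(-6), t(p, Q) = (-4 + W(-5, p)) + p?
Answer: 3844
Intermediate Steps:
v(n) = 9 (v(n) = 3*3 = 9)
t(p, Q) = -2 + p (t(p, Q) = (-4 + 2) + p = -2 + p)
G = 6 (G = ((-2 + 5) - 4)*(-6) = (3 - 4)*(-6) = -1*(-6) = 6)
((80 - 24) + G)² = ((80 - 24) + 6)² = (56 + 6)² = 62² = 3844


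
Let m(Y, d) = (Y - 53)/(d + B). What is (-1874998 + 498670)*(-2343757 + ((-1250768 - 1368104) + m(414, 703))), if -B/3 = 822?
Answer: 12041652346102464/1763 ≈ 6.8302e+12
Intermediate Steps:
B = -2466 (B = -3*822 = -2466)
m(Y, d) = (-53 + Y)/(-2466 + d) (m(Y, d) = (Y - 53)/(d - 2466) = (-53 + Y)/(-2466 + d))
(-1874998 + 498670)*(-2343757 + ((-1250768 - 1368104) + m(414, 703))) = (-1874998 + 498670)*(-2343757 + ((-1250768 - 1368104) + (-53 + 414)/(-2466 + 703))) = -1376328*(-2343757 + (-2618872 + 361/(-1763))) = -1376328*(-2343757 + (-2618872 - 1/1763*361)) = -1376328*(-2343757 + (-2618872 - 361/1763)) = -1376328*(-2343757 - 4617071697/1763) = -1376328*(-8749115288/1763) = 12041652346102464/1763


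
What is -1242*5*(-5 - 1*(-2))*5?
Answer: 93150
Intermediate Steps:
-1242*5*(-5 - 1*(-2))*5 = -1242*5*(-5 + 2)*5 = -1242*5*(-3)*5 = -(-18630)*5 = -1242*(-75) = 93150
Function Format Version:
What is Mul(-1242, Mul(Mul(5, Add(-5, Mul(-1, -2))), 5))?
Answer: 93150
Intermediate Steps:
Mul(-1242, Mul(Mul(5, Add(-5, Mul(-1, -2))), 5)) = Mul(-1242, Mul(Mul(5, Add(-5, 2)), 5)) = Mul(-1242, Mul(Mul(5, -3), 5)) = Mul(-1242, Mul(-15, 5)) = Mul(-1242, -75) = 93150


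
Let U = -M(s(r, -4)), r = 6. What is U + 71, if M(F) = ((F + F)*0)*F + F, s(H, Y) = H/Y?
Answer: 145/2 ≈ 72.500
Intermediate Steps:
M(F) = F (M(F) = ((2*F)*0)*F + F = 0*F + F = 0 + F = F)
U = 3/2 (U = -6/(-4) = -6*(-1)/4 = -1*(-3/2) = 3/2 ≈ 1.5000)
U + 71 = 3/2 + 71 = 145/2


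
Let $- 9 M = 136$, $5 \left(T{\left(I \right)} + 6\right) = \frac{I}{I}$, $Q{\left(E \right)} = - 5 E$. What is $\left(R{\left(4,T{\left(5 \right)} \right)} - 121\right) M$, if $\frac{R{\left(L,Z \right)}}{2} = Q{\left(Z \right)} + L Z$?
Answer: $\frac{74392}{45} \approx 1653.2$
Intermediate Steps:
$T{\left(I \right)} = - \frac{29}{5}$ ($T{\left(I \right)} = -6 + \frac{I \frac{1}{I}}{5} = -6 + \frac{1}{5} \cdot 1 = -6 + \frac{1}{5} = - \frac{29}{5}$)
$M = - \frac{136}{9}$ ($M = \left(- \frac{1}{9}\right) 136 = - \frac{136}{9} \approx -15.111$)
$R{\left(L,Z \right)} = - 10 Z + 2 L Z$ ($R{\left(L,Z \right)} = 2 \left(- 5 Z + L Z\right) = - 10 Z + 2 L Z$)
$\left(R{\left(4,T{\left(5 \right)} \right)} - 121\right) M = \left(2 \left(- \frac{29}{5}\right) \left(-5 + 4\right) - 121\right) \left(- \frac{136}{9}\right) = \left(2 \left(- \frac{29}{5}\right) \left(-1\right) - 121\right) \left(- \frac{136}{9}\right) = \left(\frac{58}{5} - 121\right) \left(- \frac{136}{9}\right) = \left(- \frac{547}{5}\right) \left(- \frac{136}{9}\right) = \frac{74392}{45}$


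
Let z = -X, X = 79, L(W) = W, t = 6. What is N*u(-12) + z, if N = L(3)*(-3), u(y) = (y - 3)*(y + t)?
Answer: -889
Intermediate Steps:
u(y) = (-3 + y)*(6 + y) (u(y) = (y - 3)*(y + 6) = (-3 + y)*(6 + y))
N = -9 (N = 3*(-3) = -9)
z = -79 (z = -1*79 = -79)
N*u(-12) + z = -9*(-18 + (-12)² + 3*(-12)) - 79 = -9*(-18 + 144 - 36) - 79 = -9*90 - 79 = -810 - 79 = -889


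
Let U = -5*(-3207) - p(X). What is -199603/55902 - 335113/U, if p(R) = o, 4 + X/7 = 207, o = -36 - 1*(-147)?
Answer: -3651994183/148363908 ≈ -24.615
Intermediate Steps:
o = 111 (o = -36 + 147 = 111)
X = 1421 (X = -28 + 7*207 = -28 + 1449 = 1421)
p(R) = 111
U = 15924 (U = -5*(-3207) - 1*111 = 16035 - 111 = 15924)
-199603/55902 - 335113/U = -199603/55902 - 335113/15924 = -3651994183/148363908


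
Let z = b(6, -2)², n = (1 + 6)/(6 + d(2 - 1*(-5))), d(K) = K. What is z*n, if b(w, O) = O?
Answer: 28/13 ≈ 2.1538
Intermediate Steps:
n = 7/13 (n = (1 + 6)/(6 + (2 - 1*(-5))) = 7/(6 + (2 + 5)) = 7/(6 + 7) = 7/13 ≈ 0.53846)
z = 4 (z = (-2)² = 4)
z*n = 4*(7/13) = 28/13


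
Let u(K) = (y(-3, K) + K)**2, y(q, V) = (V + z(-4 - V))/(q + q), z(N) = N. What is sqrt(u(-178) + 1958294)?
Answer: sqrt(17907670)/3 ≈ 1410.6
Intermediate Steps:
y(q, V) = -2/q (y(q, V) = (V + (-4 - V))/(q + q) = -4*1/(2*q) = -2/q)
u(K) = (2/3 + K)**2 (u(K) = (-2/(-3) + K)**2 = (-2*(-1/3) + K)**2 = (2/3 + K)**2)
sqrt(u(-178) + 1958294) = sqrt((2 + 3*(-178))**2/9 + 1958294) = sqrt((2 - 534)**2/9 + 1958294) = sqrt((1/9)*(-532)**2 + 1958294) = sqrt((1/9)*283024 + 1958294) = sqrt(283024/9 + 1958294) = sqrt(17907670/9) = sqrt(17907670)/3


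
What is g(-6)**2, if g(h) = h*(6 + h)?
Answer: 0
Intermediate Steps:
g(-6)**2 = (-6*(6 - 6))**2 = (-6*0)**2 = 0**2 = 0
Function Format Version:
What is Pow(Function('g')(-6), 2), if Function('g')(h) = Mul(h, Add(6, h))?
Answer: 0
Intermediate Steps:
Pow(Function('g')(-6), 2) = Pow(Mul(-6, Add(6, -6)), 2) = Pow(Mul(-6, 0), 2) = Pow(0, 2) = 0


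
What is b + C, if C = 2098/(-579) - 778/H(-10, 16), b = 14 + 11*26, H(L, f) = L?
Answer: 1083241/2895 ≈ 374.18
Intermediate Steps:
b = 300 (b = 14 + 286 = 300)
C = 214741/2895 (C = 2098/(-579) - 778/(-10) = 2098*(-1/579) - 778*(-⅒) = -2098/579 + 389/5 = 214741/2895 ≈ 74.177)
b + C = 300 + 214741/2895 = 1083241/2895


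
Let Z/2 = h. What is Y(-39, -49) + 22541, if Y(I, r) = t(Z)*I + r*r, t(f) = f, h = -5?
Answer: 25332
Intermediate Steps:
Z = -10 (Z = 2*(-5) = -10)
Y(I, r) = r² - 10*I (Y(I, r) = -10*I + r*r = -10*I + r² = r² - 10*I)
Y(-39, -49) + 22541 = ((-49)² - 10*(-39)) + 22541 = (2401 + 390) + 22541 = 2791 + 22541 = 25332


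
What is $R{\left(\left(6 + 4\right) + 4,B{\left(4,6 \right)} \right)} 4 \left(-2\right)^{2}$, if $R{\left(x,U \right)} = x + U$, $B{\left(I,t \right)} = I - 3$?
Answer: $240$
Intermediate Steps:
$B{\left(I,t \right)} = -3 + I$
$R{\left(x,U \right)} = U + x$
$R{\left(\left(6 + 4\right) + 4,B{\left(4,6 \right)} \right)} 4 \left(-2\right)^{2} = \left(\left(-3 + 4\right) + \left(\left(6 + 4\right) + 4\right)\right) 4 \left(-2\right)^{2} = \left(1 + \left(10 + 4\right)\right) 4 \cdot 4 = \left(1 + 14\right) 4 \cdot 4 = 15 \cdot 4 \cdot 4 = 60 \cdot 4 = 240$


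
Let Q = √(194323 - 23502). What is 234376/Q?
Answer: 234376*√170821/170821 ≈ 567.08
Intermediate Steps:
Q = √170821 ≈ 413.31
234376/Q = 234376/(√170821) = 234376*(√170821/170821) = 234376*√170821/170821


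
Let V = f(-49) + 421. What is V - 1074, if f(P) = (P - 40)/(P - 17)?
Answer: -43009/66 ≈ -651.65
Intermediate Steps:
f(P) = (-40 + P)/(-17 + P)
V = 27875/66 (V = (-40 - 49)/(-17 - 49) + 421 = -89/(-66) + 421 = -1/66*(-89) + 421 = 89/66 + 421 = 27875/66 ≈ 422.35)
V - 1074 = 27875/66 - 1074 = -43009/66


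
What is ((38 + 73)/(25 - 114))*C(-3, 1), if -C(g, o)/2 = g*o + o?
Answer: -444/89 ≈ -4.9888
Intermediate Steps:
C(g, o) = -2*o - 2*g*o (C(g, o) = -2*(g*o + o) = -2*(o + g*o) = -2*o - 2*g*o)
((38 + 73)/(25 - 114))*C(-3, 1) = ((38 + 73)/(25 - 114))*(-2*1*(1 - 3)) = (111/(-89))*(-2*1*(-2)) = (111*(-1/89))*4 = -111/89*4 = -444/89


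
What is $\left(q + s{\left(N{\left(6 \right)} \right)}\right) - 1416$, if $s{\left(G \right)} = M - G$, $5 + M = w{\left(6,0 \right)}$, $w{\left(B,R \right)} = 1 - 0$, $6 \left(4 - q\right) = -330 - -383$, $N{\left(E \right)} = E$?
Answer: $- \frac{8585}{6} \approx -1430.8$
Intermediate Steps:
$q = - \frac{29}{6}$ ($q = 4 - \frac{-330 - -383}{6} = 4 - \frac{-330 + 383}{6} = 4 - \frac{53}{6} = - \frac{29}{6} \approx -4.8333$)
$w{\left(B,R \right)} = 1$ ($w{\left(B,R \right)} = 1 + 0 = 1$)
$M = -4$ ($M = -5 + 1 = -4$)
$s{\left(G \right)} = -4 - G$
$\left(q + s{\left(N{\left(6 \right)} \right)}\right) - 1416 = \left(- \frac{29}{6} - 10\right) - 1416 = - \frac{89}{6} - 1416 = - \frac{8585}{6}$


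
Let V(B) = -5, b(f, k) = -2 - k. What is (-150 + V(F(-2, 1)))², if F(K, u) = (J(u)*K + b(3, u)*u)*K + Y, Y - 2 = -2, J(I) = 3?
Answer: 24025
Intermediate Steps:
Y = 0 (Y = 2 - 2 = 0)
F(K, u) = K*(3*K + u*(-2 - u)) (F(K, u) = (3*K + (-2 - u)*u)*K + 0 = (3*K + u*(-2 - u))*K + 0 = K*(3*K + u*(-2 - u)) + 0 = K*(3*K + u*(-2 - u)))
(-150 + V(F(-2, 1)))² = (-150 - 5)² = (-155)² = 24025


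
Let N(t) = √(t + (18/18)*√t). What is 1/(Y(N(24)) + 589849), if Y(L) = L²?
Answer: 589873/347950156105 - 2*√6/347950156105 ≈ 1.6953e-6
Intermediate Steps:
N(t) = √(t + √t) (N(t) = √(t + (18*(1/18))*√t) = √(t + 1*√t) = √(t + √t))
1/(Y(N(24)) + 589849) = 1/((√(24 + √24))² + 589849) = 1/((√(24 + 2*√6))² + 589849) = 1/((24 + 2*√6) + 589849) = 1/(589873 + 2*√6)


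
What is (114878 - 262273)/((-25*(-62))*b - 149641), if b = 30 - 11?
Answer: 147395/120191 ≈ 1.2263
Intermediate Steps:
b = 19
(114878 - 262273)/((-25*(-62))*b - 149641) = (114878 - 262273)/(-25*(-62)*19 - 149641) = -147395/(1550*19 - 149641) = -147395/(29450 - 149641) = -147395/(-120191) = -147395*(-1/120191) = 147395/120191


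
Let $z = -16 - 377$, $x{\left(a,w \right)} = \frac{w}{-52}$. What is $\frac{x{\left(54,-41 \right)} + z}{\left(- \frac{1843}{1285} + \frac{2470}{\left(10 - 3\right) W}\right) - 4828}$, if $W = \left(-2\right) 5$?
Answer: $\frac{183453025}{2275424112} \approx 0.080624$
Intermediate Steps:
$W = -10$
$x{\left(a,w \right)} = - \frac{w}{52}$ ($x{\left(a,w \right)} = w \left(- \frac{1}{52}\right) = - \frac{w}{52}$)
$z = -393$
$\frac{x{\left(54,-41 \right)} + z}{\left(- \frac{1843}{1285} + \frac{2470}{\left(10 - 3\right) W}\right) - 4828} = \frac{\left(- \frac{1}{52}\right) \left(-41\right) - 393}{\left(- \frac{1843}{1285} + \frac{2470}{\left(10 - 3\right) \left(-10\right)}\right) - 4828} = \frac{\frac{41}{52} - 393}{\left(\left(-1843\right) \frac{1}{1285} + \frac{2470}{7 \left(-10\right)}\right) - 4828} = - \frac{20395}{52 \left(\left(- \frac{1843}{1285} + \frac{2470}{-70}\right) - 4828\right)} = - \frac{20395}{52 \left(\left(- \frac{1843}{1285} + 2470 \left(- \frac{1}{70}\right)\right) - 4828\right)} = - \frac{20395}{52 \left(\left(- \frac{1843}{1285} - \frac{247}{7}\right) - 4828\right)} = - \frac{20395}{52 \left(- \frac{330296}{8995} - 4828\right)} = - \frac{20395}{52 \left(- \frac{43758156}{8995}\right)} = \left(- \frac{20395}{52}\right) \left(- \frac{8995}{43758156}\right) = \frac{183453025}{2275424112}$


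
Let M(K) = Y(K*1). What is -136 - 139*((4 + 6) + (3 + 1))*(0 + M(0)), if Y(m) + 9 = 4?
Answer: 9594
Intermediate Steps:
Y(m) = -5 (Y(m) = -9 + 4 = -5)
M(K) = -5
-136 - 139*((4 + 6) + (3 + 1))*(0 + M(0)) = -136 - 139*((4 + 6) + (3 + 1))*(0 - 5) = -136 - 139*(10 + 4)*(-5) = -136 - 1946*(-5) = -136 - 139*(-70) = -136 + 9730 = 9594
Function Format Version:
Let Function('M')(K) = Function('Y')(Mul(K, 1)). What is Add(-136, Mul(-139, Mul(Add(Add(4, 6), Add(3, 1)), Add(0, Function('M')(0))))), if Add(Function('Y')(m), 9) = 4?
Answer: 9594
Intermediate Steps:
Function('Y')(m) = -5 (Function('Y')(m) = Add(-9, 4) = -5)
Function('M')(K) = -5
Add(-136, Mul(-139, Mul(Add(Add(4, 6), Add(3, 1)), Add(0, Function('M')(0))))) = Add(-136, Mul(-139, Mul(Add(Add(4, 6), Add(3, 1)), Add(0, -5)))) = Add(-136, Mul(-139, Mul(Add(10, 4), -5))) = Add(-136, Mul(-139, Mul(14, -5))) = Add(-136, Mul(-139, -70)) = Add(-136, 9730) = 9594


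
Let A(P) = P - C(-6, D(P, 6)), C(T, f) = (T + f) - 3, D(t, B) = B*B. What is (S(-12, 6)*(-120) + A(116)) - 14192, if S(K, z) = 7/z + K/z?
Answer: -14003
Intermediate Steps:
D(t, B) = B²
C(T, f) = -3 + T + f
A(P) = -27 + P (A(P) = P - (-3 - 6 + 6²) = P - (-3 - 6 + 36) = P - 1*27 = P - 27 = -27 + P)
(S(-12, 6)*(-120) + A(116)) - 14192 = (((7 - 12)/6)*(-120) + (-27 + 116)) - 14192 = (((⅙)*(-5))*(-120) + 89) - 14192 = (-⅚*(-120) + 89) - 14192 = (100 + 89) - 14192 = 189 - 14192 = -14003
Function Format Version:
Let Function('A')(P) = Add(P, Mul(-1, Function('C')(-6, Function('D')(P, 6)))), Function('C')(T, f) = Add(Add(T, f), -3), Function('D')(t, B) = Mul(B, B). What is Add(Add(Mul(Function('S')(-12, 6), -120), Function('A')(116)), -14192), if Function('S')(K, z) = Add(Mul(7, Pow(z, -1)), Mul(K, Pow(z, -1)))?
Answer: -14003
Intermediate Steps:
Function('D')(t, B) = Pow(B, 2)
Function('C')(T, f) = Add(-3, T, f)
Function('A')(P) = Add(-27, P) (Function('A')(P) = Add(P, Mul(-1, Add(-3, -6, Pow(6, 2)))) = Add(P, Mul(-1, Add(-3, -6, 36))) = Add(P, Mul(-1, 27)) = Add(P, -27) = Add(-27, P))
Add(Add(Mul(Function('S')(-12, 6), -120), Function('A')(116)), -14192) = Add(Add(Mul(Mul(Pow(6, -1), Add(7, -12)), -120), Add(-27, 116)), -14192) = Add(Add(Mul(Mul(Rational(1, 6), -5), -120), 89), -14192) = Add(Add(Mul(Rational(-5, 6), -120), 89), -14192) = Add(Add(100, 89), -14192) = Add(189, -14192) = -14003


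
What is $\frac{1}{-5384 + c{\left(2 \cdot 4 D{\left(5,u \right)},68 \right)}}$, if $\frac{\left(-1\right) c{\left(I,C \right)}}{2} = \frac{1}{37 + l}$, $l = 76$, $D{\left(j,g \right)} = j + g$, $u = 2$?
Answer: $- \frac{113}{608394} \approx -0.00018573$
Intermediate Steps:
$D{\left(j,g \right)} = g + j$
$c{\left(I,C \right)} = - \frac{2}{113}$ ($c{\left(I,C \right)} = - \frac{2}{37 + 76} = - \frac{2}{113}$)
$\frac{1}{-5384 + c{\left(2 \cdot 4 D{\left(5,u \right)},68 \right)}} = \frac{1}{-5384 - \frac{2}{113}} = \frac{1}{- \frac{608394}{113}} = - \frac{113}{608394}$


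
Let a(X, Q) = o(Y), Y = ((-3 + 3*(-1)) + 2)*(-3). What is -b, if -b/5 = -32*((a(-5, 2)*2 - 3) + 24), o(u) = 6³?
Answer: -72480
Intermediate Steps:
Y = 12 (Y = ((-3 - 3) + 2)*(-3) = (-6 + 2)*(-3) = -4*(-3) = 12)
o(u) = 216
a(X, Q) = 216
b = 72480 (b = -(-160)*((216*2 - 3) + 24) = -(-160)*((432 - 3) + 24) = -(-160)*(429 + 24) = -(-160)*453 = -5*(-14496) = 72480)
-b = -1*72480 = -72480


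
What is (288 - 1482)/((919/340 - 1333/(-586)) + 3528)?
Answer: -118946280/351955237 ≈ -0.33796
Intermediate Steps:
(288 - 1482)/((919/340 - 1333/(-586)) + 3528) = -1194/((919*(1/340) - 1333*(-1/586)) + 3528) = -1194/((919/340 + 1333/586) + 3528) = -1194/(495877/99620 + 3528) = -1194/351955237/99620 = -1194*99620/351955237 = -118946280/351955237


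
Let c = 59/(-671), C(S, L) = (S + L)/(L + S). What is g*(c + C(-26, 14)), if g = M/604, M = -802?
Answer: -122706/101321 ≈ -1.2111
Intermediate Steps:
C(S, L) = 1 (C(S, L) = (L + S)/(L + S) = 1)
c = -59/671 (c = 59*(-1/671) = -59/671 ≈ -0.087928)
g = -401/302 (g = -802/604 = -802*1/604 = -401/302 ≈ -1.3278)
g*(c + C(-26, 14)) = -401*(-59/671 + 1)/302 = -401/302*612/671 = -122706/101321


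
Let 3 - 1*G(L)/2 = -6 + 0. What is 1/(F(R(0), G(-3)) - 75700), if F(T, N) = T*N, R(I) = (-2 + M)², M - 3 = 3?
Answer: -1/75412 ≈ -1.3260e-5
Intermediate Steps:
M = 6 (M = 3 + 3 = 6)
R(I) = 16 (R(I) = (-2 + 6)² = 4² = 16)
G(L) = 18 (G(L) = 6 - 2*(-6 + 0) = 6 - 2*(-6) = 6 + 12 = 18)
F(T, N) = N*T
1/(F(R(0), G(-3)) - 75700) = 1/(18*16 - 75700) = 1/(288 - 75700) = 1/(-75412) = -1/75412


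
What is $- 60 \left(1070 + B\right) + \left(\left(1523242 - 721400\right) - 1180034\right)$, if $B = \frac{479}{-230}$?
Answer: $- \frac{10172142}{23} \approx -4.4227 \cdot 10^{5}$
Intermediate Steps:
$B = - \frac{479}{230}$ ($B = 479 \left(- \frac{1}{230}\right) = - \frac{479}{230} \approx -2.0826$)
$- 60 \left(1070 + B\right) + \left(\left(1523242 - 721400\right) - 1180034\right) = - 60 \left(1070 - \frac{479}{230}\right) + \left(\left(1523242 - 721400\right) - 1180034\right) = \left(-60\right) \frac{245621}{230} + \left(801842 - 1180034\right) = - \frac{1473726}{23} - 378192 = - \frac{10172142}{23}$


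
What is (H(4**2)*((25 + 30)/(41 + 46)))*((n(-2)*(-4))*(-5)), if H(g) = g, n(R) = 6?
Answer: 35200/29 ≈ 1213.8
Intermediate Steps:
(H(4**2)*((25 + 30)/(41 + 46)))*((n(-2)*(-4))*(-5)) = (4**2*((25 + 30)/(41 + 46)))*((6*(-4))*(-5)) = (16*(55/87))*(-24*(-5)) = (16*(55*(1/87)))*120 = (16*(55/87))*120 = (880/87)*120 = 35200/29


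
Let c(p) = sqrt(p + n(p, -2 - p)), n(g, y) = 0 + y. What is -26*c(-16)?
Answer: -26*I*sqrt(2) ≈ -36.77*I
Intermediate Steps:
n(g, y) = y
c(p) = I*sqrt(2) (c(p) = sqrt(p + (-2 - p)) = sqrt(-2) = I*sqrt(2))
-26*c(-16) = -26*I*sqrt(2)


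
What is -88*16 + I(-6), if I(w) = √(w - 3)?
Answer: -1408 + 3*I ≈ -1408.0 + 3.0*I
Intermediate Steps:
I(w) = √(-3 + w)
-88*16 + I(-6) = -88*16 + √(-3 - 6) = -1408 + √(-9) = -1408 + 3*I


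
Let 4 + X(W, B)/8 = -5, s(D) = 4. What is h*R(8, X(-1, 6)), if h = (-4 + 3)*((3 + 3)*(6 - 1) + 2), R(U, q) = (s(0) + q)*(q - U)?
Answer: -174080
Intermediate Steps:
X(W, B) = -72 (X(W, B) = -32 + 8*(-5) = -32 - 40 = -72)
R(U, q) = (4 + q)*(q - U)
h = -32 (h = -(6*5 + 2) = -(30 + 2) = -1*32 = -32)
h*R(8, X(-1, 6)) = -32*((-72)² - 4*8 + 4*(-72) - 1*8*(-72)) = -32*(5184 - 32 - 288 + 576) = -32*5440 = -174080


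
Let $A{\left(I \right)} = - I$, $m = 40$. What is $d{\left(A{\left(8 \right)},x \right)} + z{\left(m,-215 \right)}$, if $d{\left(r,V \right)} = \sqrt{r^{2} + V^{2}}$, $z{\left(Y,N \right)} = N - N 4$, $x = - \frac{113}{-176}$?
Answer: $645 + \frac{\sqrt{1995233}}{176} \approx 653.03$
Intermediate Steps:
$x = \frac{113}{176}$ ($x = \left(-113\right) \left(- \frac{1}{176}\right) = \frac{113}{176} \approx 0.64205$)
$z{\left(Y,N \right)} = - 3 N$ ($z{\left(Y,N \right)} = N - 4 N = - 3 N$)
$d{\left(r,V \right)} = \sqrt{V^{2} + r^{2}}$
$d{\left(A{\left(8 \right)},x \right)} + z{\left(m,-215 \right)} = \sqrt{\left(\frac{113}{176}\right)^{2} + \left(\left(-1\right) 8\right)^{2}} - -645 = \sqrt{\frac{12769}{30976} + \left(-8\right)^{2}} + 645 = \sqrt{\frac{12769}{30976} + 64} + 645 = \sqrt{\frac{1995233}{30976}} + 645 = \frac{\sqrt{1995233}}{176} + 645 = 645 + \frac{\sqrt{1995233}}{176}$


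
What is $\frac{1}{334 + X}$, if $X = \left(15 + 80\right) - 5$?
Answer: $\frac{1}{424} \approx 0.0023585$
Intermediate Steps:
$X = 90$ ($X = 95 - 5 = 90$)
$\frac{1}{334 + X} = \frac{1}{334 + 90} = \frac{1}{424}$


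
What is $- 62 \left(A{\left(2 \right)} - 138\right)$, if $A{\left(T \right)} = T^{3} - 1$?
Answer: $8122$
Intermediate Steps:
$A{\left(T \right)} = -1 + T^{3}$ ($A{\left(T \right)} = T^{3} - 1 = -1 + T^{3}$)
$- 62 \left(A{\left(2 \right)} - 138\right) = - 62 \left(\left(-1 + 2^{3}\right) - 138\right) = - 62 \left(\left(-1 + 8\right) - 138\right) = - 62 \left(7 - 138\right) = \left(-62\right) \left(-131\right) = 8122$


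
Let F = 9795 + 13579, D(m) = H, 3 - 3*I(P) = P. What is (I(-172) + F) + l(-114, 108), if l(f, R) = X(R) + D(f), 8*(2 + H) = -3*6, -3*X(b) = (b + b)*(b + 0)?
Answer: 187825/12 ≈ 15652.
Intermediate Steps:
X(b) = -2*b**2/3 (X(b) = -(b + b)*(b + 0)/3 = -2*b*b/3 = -2*b**2/3)
I(P) = 1 - P/3
H = -17/4 (H = -2 + (-3*6)/8 = -2 + (1/8)*(-18) = -2 - 9/4 = -17/4 ≈ -4.2500)
D(m) = -17/4
l(f, R) = -17/4 - 2*R**2/3 (l(f, R) = -2*R**2/3 - 17/4 = -17/4 - 2*R**2/3)
F = 23374
(I(-172) + F) + l(-114, 108) = ((1 - 1/3*(-172)) + 23374) + (-17/4 - 2/3*108**2) = ((1 + 172/3) + 23374) + (-17/4 - 2/3*11664) = (175/3 + 23374) + (-17/4 - 7776) = 70297/3 - 31121/4 = 187825/12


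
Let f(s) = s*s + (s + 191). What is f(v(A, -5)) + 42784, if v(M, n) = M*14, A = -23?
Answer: 146337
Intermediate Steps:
v(M, n) = 14*M
f(s) = 191 + s + s**2 (f(s) = s**2 + (191 + s) = 191 + s + s**2)
f(v(A, -5)) + 42784 = (191 + 14*(-23) + (14*(-23))**2) + 42784 = (191 - 322 + (-322)**2) + 42784 = (191 - 322 + 103684) + 42784 = 103553 + 42784 = 146337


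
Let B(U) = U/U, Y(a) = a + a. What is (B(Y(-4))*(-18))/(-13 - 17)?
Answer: ⅗ ≈ 0.60000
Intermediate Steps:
Y(a) = 2*a
B(U) = 1
(B(Y(-4))*(-18))/(-13 - 17) = (1*(-18))/(-13 - 17) = -18/(-30) = -18*(-1/30) = ⅗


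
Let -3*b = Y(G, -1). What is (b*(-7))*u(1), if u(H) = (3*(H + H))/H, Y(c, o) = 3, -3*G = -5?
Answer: 42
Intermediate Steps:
G = 5/3 (G = -⅓*(-5) = 5/3 ≈ 1.6667)
b = -1 (b = -⅓*3 = -1)
u(H) = 6 (u(H) = (3*(2*H))/H = (6*H)/H = 6)
(b*(-7))*u(1) = -1*(-7)*6 = 7*6 = 42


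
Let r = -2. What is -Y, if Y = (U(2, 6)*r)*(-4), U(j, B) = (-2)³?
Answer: 64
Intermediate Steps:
U(j, B) = -8
Y = -64 (Y = -8*(-2)*(-4) = 16*(-4) = -64)
-Y = -1*(-64) = 64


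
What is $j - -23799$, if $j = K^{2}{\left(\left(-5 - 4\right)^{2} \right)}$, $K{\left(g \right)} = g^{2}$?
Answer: $43070520$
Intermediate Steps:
$j = 43046721$ ($j = \left(\left(\left(-5 - 4\right)^{2}\right)^{2}\right)^{2} = \left(\left(\left(-9\right)^{2}\right)^{2}\right)^{2} = \left(81^{2}\right)^{2} = 6561^{2} = 43046721$)
$j - -23799 = 43046721 - -23799 = 43046721 + 23799 = 43070520$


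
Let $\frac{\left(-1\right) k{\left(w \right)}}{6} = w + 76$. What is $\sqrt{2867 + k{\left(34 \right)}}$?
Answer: $\sqrt{2207} \approx 46.979$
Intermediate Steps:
$k{\left(w \right)} = -456 - 6 w$ ($k{\left(w \right)} = - 6 \left(w + 76\right) = - 6 \left(76 + w\right) = -456 - 6 w$)
$\sqrt{2867 + k{\left(34 \right)}} = \sqrt{2867 - 660} = \sqrt{2207}$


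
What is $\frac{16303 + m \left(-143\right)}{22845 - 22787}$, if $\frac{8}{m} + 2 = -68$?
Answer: $\frac{571177}{2030} \approx 281.37$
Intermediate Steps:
$m = - \frac{4}{35}$ ($m = \frac{8}{-2 - 68} = \frac{8}{-70} = 8 \left(- \frac{1}{70}\right) = - \frac{4}{35} \approx -0.11429$)
$\frac{16303 + m \left(-143\right)}{22845 - 22787} = \frac{16303 - - \frac{572}{35}}{22845 - 22787} = \frac{16303 + \frac{572}{35}}{58} = \frac{571177}{35} \cdot \frac{1}{58} = \frac{571177}{2030}$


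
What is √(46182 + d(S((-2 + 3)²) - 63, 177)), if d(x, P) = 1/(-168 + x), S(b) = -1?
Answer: √621424934/116 ≈ 214.90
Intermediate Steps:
√(46182 + d(S((-2 + 3)²) - 63, 177)) = √(46182 + 1/(-168 + (-1 - 63))) = √(46182 + 1/(-168 - 64)) = √(46182 + 1/(-232)) = √(46182 - 1/232) = √(10714223/232) = √621424934/116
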